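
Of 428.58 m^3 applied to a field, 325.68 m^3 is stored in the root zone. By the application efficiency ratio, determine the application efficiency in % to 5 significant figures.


Approach: apply the application efficiency ratio, Ea = (stored/applied)*100.
Ea = (325.68/428.58)*100 = 75.990 %
Therefore the application efficiency = 75.990 %.


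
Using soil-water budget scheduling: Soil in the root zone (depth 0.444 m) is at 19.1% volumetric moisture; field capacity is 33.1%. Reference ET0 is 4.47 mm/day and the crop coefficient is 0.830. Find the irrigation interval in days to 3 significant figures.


Approach: apply soil-water budget scheduling, SMD = (FC-theta)/100*depth*1000; ETc = ET0*Kc; interval = SMD/ETc.
Step 1 — soil moisture deficit:
  SMD = (33.1 - 19.1)/100 * 0.444 * 1000 = 62.160 mm
Step 2 — daily crop ET (ETc = ET0*Kc):
  ETc = 4.47 * 0.830 = 3.7101 mm/day
Step 3 — irrigation interval (SMD/ETc):
  interval = 62.160 / 3.7101 = 16.8 days
Therefore the irrigation interval = 16.8 days.


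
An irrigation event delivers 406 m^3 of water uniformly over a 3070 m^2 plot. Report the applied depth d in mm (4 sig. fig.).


Approach: apply depth from volume over area, d = (V/A)*1000.
d = (406 / 3070) * 1000 = 132.2 mm
Therefore the applied depth d = 132.2 mm.


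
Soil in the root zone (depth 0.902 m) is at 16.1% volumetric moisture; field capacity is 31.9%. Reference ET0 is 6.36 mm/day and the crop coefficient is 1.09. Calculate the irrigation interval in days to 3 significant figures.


Approach: apply soil-water budget scheduling, SMD = (FC-theta)/100*depth*1000; ETc = ET0*Kc; interval = SMD/ETc.
Step 1 — soil moisture deficit:
  SMD = (31.9 - 16.1)/100 * 0.902 * 1000 = 142.52 mm
Step 2 — daily crop ET (ETc = ET0*Kc):
  ETc = 6.36 * 1.09 = 6.9324 mm/day
Step 3 — irrigation interval (SMD/ETc):
  interval = 142.52 / 6.9324 = 20.6 days
Therefore the irrigation interval = 20.6 days.


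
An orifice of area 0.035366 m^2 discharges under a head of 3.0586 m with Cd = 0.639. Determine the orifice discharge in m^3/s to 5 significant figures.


Approach: apply the orifice equation, Q = Cd*A*sqrt(2*g*h).
Q = 0.639 * 0.035366 * sqrt(2*9.81*3.0586) = 0.17506 m^3/s
Therefore the orifice discharge = 0.17506 m^3/s.


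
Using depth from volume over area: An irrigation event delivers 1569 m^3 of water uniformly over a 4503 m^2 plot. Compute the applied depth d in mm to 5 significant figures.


Approach: apply depth from volume over area, d = (V/A)*1000.
d = (1569 / 4503) * 1000 = 348.43 mm
Therefore the applied depth d = 348.43 mm.


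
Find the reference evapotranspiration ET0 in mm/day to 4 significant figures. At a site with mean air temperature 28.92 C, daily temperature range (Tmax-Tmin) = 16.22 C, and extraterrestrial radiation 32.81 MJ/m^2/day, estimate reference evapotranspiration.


Approach: apply the Hargreaves-Samani method, ET0 = 0.0023*(Tmean+17.8)*sqrt(Tmax-Tmin)*0.408*Ra.
ET0 = 0.0023*(28.92+17.8)*sqrt(16.22)*0.408*32.81 = 5.793 mm/day
Therefore the reference evapotranspiration ET0 = 5.793 mm/day.


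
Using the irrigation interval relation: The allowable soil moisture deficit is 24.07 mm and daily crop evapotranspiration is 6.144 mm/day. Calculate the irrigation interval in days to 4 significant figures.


Approach: apply the irrigation interval relation, interval = SMD / ETc.
interval = 24.07 / 6.144 = 3.918 days
Therefore the irrigation interval = 3.918 days.


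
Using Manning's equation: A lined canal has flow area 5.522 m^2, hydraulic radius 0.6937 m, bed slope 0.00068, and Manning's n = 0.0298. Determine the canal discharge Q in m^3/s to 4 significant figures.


Approach: apply Manning's equation, Q = (1/n)*A*R^(2/3)*S^(1/2).
Q = (1/0.0298) * 5.522 * 0.6937^(2/3) * 0.00068^(1/2) = 3.787 m^3/s
Therefore the canal discharge Q = 3.787 m^3/s.


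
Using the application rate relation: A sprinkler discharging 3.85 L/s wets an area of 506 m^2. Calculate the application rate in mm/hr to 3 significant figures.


Approach: apply the application rate relation, rate = (Q/A)*3600.
rate = (3.85 / 506) * 3600 = 27.4 mm/hr
Therefore the application rate = 27.4 mm/hr.


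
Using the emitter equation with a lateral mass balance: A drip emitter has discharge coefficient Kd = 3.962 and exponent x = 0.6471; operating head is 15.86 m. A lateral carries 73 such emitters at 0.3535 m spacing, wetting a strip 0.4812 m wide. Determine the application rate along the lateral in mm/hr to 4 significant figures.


Approach: apply the emitter equation with a lateral mass balance, q = Kd*h^x; Q = n*q; rate = Q/(n*spacing*width).
Step 1 — single emitter flow (q = Kd*h^x):
  q = 3.962 * 15.86^0.6471 = 23.6936 L/hr
Step 2 — total lateral flow: Q = 73 * 23.6936 = 1729.63 L/hr
Step 3 — wetted area: A = 73 * 0.3535 * 0.4812 = 12.4176 m^2
Step 4 — application rate: Q/A = 1729.63/12.4176 = 139.3 mm/hr
Therefore the application rate along the lateral = 139.3 mm/hr.


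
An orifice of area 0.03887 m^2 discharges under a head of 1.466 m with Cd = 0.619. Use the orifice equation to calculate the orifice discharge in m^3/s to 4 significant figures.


Approach: apply the orifice equation, Q = Cd*A*sqrt(2*g*h).
Q = 0.619 * 0.03887 * sqrt(2*9.81*1.466) = 0.1290 m^3/s
Therefore the orifice discharge = 0.1290 m^3/s.


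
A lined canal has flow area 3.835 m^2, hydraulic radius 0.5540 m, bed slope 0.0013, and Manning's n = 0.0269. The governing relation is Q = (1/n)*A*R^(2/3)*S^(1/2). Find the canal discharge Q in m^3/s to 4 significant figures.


Q = (1/0.0269) * 3.835 * 0.5540^(2/3) * 0.0013^(1/2) = 3.467 m^3/s
Therefore the canal discharge Q = 3.467 m^3/s.


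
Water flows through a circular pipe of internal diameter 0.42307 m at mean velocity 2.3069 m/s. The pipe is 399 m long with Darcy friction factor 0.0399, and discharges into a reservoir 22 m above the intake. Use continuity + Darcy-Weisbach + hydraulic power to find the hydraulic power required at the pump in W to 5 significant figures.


Approach: apply continuity + Darcy-Weisbach + hydraulic power, Q = A*v; hf = f*(L/D)*(v^2/(2g)); H = static + hf; P = rho*g*Q*H.
Step 1 — flow rate (continuity, Q = A*v):
  A = pi*(0.42307/2)^2 = 0.1405770 m^2
  Q = 0.1405770 * 2.3069 = 0.3242971 m^3/s
Step 2 — friction head loss (Darcy-Weisbach):
  hf = 0.0399 * (399/0.42307) * (2.3069^2 / (2*9.81))
  hf = 10.20686 m
Step 3 — total head: H = 22 + 10.20686 = 32.20686 m
Step 4 — hydraulic power (P = rho*g*Q*H):
  P = 1000 * 9.81 * 0.3242971 * 32.20686 = 102460 W
Therefore the hydraulic power required at the pump = 102460 W.


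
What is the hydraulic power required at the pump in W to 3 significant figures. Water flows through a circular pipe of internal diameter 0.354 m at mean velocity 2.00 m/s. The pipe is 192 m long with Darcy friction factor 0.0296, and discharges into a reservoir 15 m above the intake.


Approach: apply continuity + Darcy-Weisbach + hydraulic power, Q = A*v; hf = f*(L/D)*(v^2/(2g)); H = static + hf; P = rho*g*Q*H.
Step 1 — flow rate (continuity, Q = A*v):
  A = pi*(0.354/2)^2 = 0.098423 m^2
  Q = 0.098423 * 2.00 = 0.19685 m^3/s
Step 2 — friction head loss (Darcy-Weisbach):
  hf = 0.0296 * (192/0.354) * (2.00^2 / (2*9.81))
  hf = 3.2730 m
Step 3 — total head: H = 15 + 3.2730 = 18.273 m
Step 4 — hydraulic power (P = rho*g*Q*H):
  P = 1000 * 9.81 * 0.19685 * 18.273 = 35300 W
Therefore the hydraulic power required at the pump = 35300 W.


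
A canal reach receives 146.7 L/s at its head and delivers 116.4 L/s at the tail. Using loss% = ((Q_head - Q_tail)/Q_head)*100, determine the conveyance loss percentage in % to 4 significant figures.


loss = ((146.7 - 116.4)/146.7)*100 = 20.65 %
Therefore the conveyance loss percentage = 20.65 %.


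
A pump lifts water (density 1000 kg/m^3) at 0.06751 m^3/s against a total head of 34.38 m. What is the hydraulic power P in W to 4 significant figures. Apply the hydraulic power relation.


Approach: apply the hydraulic power relation, P = rho*g*Q*H.
P = 1000 * 9.81 * 0.06751 * 34.38 = 22770 W
Therefore the hydraulic power P = 22770 W.


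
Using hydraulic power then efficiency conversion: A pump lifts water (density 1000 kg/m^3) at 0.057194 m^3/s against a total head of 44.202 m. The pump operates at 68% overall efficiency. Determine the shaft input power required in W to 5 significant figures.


Approach: apply hydraulic power then efficiency conversion, P = rho*g*Q*H; P_in = P/eta.
Step 1 — hydraulic power (P = rho*g*Q*H):
  P = 1000 * 9.81 * 0.057194 * 44.202 = 24800.55 W
Step 2 — input power: P_in = P/eta = 24800.55 / 0.68 = 36471 W
Therefore the shaft input power required = 36471 W.


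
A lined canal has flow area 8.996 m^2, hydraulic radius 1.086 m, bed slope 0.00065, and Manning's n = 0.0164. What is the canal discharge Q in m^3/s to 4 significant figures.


Approach: apply Manning's equation, Q = (1/n)*A*R^(2/3)*S^(1/2).
Q = (1/0.0164) * 8.996 * 1.086^(2/3) * 0.00065^(1/2) = 14.78 m^3/s
Therefore the canal discharge Q = 14.78 m^3/s.


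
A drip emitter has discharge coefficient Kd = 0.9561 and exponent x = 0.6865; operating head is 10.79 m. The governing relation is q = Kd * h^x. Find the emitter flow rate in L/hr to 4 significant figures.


q = 0.9561 * 10.79^0.6865 = 4.894 L/hr
Therefore the emitter flow rate = 4.894 L/hr.


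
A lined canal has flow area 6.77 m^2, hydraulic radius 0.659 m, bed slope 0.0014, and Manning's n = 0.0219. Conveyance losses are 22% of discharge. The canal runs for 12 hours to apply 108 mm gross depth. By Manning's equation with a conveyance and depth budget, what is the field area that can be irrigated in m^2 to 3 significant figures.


Approach: apply Manning's equation with a conveyance and depth budget, Q = (1/n)*A*R^(2/3)*S^(1/2); Q_field = Q*(1-loss); Area = Q_field*t/(d/1000).
Step 1 — canal discharge (Manning's equation):
  Q = (1/0.0219) * 6.77 * 0.659^(2/3) * 0.0014^(1/2) = 8.7592 m^3/s
Step 2 — delivered flow: Q_field = 8.7592*(1 - 22/100) = 6.8322 m^3/s
Step 3 — volume delivered: V = 6.8322 * 12*3600 = 295150 m^3
Step 4 — area served: A = V / (depth/1000) = 295150 / 0.108 = 2730000 m^2
Therefore the field area that can be irrigated = 2730000 m^2.


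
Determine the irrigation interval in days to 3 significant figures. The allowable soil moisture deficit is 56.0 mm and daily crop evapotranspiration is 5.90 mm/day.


Approach: apply the irrigation interval relation, interval = SMD / ETc.
interval = 56.0 / 5.90 = 9.49 days
Therefore the irrigation interval = 9.49 days.


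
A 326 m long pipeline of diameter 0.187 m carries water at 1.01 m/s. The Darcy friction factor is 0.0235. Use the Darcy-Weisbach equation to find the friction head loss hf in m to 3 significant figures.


Approach: apply the Darcy-Weisbach equation, hf = f*(L/D)*(v^2/(2g)).
hf = 0.0235 * (326/0.187) * (1.01^2 / (2*9.81))
hf = 2.13 m
Therefore the friction head loss hf = 2.13 m.


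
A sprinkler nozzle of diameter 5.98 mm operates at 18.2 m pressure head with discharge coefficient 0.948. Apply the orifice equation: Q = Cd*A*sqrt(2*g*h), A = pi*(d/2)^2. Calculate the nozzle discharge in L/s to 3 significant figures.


A = pi*(5.98e-3/2)^2 = 2.8086e-05 m^2
Q = 0.948 * 2.8086e-05 * sqrt(2*9.81*18.2) * 1000 = 0.503 L/s
Therefore the nozzle discharge = 0.503 L/s.


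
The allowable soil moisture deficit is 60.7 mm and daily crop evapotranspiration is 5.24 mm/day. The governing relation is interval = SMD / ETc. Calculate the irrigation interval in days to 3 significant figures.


interval = 60.7 / 5.24 = 11.6 days
Therefore the irrigation interval = 11.6 days.


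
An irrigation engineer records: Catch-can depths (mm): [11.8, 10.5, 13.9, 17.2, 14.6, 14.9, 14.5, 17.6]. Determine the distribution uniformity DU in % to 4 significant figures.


Approach: apply the low-quarter distribution uniformity, DU = (mean of lowest quarter of readings / overall mean)*100.
sorted lowest 2 of 8: [10.5, 11.8] -> mean = 11.1500 mm
overall mean = 14.3750 mm
DU = (11.1500/14.3750)*100 = 77.57 %
Therefore the distribution uniformity DU = 77.57 %.


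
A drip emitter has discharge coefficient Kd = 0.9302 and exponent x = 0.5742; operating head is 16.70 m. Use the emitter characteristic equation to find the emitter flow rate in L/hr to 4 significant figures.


Approach: apply the emitter characteristic equation, q = Kd * h^x.
q = 0.9302 * 16.70^0.5742 = 4.684 L/hr
Therefore the emitter flow rate = 4.684 L/hr.


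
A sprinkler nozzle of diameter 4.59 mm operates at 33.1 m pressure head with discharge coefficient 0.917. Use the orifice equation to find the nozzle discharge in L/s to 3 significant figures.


Approach: apply the orifice equation, Q = Cd*A*sqrt(2*g*h), A = pi*(d/2)^2.
A = pi*(4.59e-3/2)^2 = 1.6547e-05 m^2
Q = 0.917 * 1.6547e-05 * sqrt(2*9.81*33.1) * 1000 = 0.387 L/s
Therefore the nozzle discharge = 0.387 L/s.


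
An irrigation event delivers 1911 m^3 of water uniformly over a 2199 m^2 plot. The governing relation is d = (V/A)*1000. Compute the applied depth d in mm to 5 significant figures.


d = (1911 / 2199) * 1000 = 869.03 mm
Therefore the applied depth d = 869.03 mm.


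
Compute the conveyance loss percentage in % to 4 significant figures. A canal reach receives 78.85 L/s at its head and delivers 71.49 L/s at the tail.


Approach: apply the conveyance loss ratio, loss% = ((Q_head - Q_tail)/Q_head)*100.
loss = ((78.85 - 71.49)/78.85)*100 = 9.334 %
Therefore the conveyance loss percentage = 9.334 %.


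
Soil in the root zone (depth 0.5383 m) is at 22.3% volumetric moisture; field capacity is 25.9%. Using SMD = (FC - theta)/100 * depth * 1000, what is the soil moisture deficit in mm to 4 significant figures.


SMD = (25.9 - 22.3)/100 * 0.5383 * 1000 = 19.38 mm
Therefore the soil moisture deficit = 19.38 mm.


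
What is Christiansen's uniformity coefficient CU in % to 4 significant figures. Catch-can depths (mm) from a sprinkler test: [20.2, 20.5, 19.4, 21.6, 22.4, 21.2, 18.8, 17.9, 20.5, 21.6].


Approach: apply Christiansen's uniformity coefficient, CU = (1 - mean_abs_deviation/mean)*100.
mean = 20.4100 mm
mean |d_i - mean| = 1.06800 mm
CU = (1 - 1.06800/20.4100)*100 = 94.77 %
Therefore Christiansen's uniformity coefficient CU = 94.77 %.


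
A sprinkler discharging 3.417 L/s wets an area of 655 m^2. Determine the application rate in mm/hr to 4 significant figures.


Approach: apply the application rate relation, rate = (Q/A)*3600.
rate = (3.417 / 655) * 3600 = 18.78 mm/hr
Therefore the application rate = 18.78 mm/hr.


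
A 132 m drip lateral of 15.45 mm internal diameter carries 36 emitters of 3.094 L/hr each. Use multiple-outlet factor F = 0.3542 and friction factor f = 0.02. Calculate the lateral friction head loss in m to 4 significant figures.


Approach: apply Darcy-Weisbach with the multiple-outlet F-factor, Q = n*q/(3600*1000) m^3/s; v = Q/A; hf = F*f*(L/D)*(v^2/(2g)).
Q = 36*3.094/(3600*1000) = 3.09400e-05 m^3/s
A = pi*(15.45e-3/2)^2 = 1.87477e-04 m^2, so v = Q/A = 0.165034 m/s
hf = 0.3542*0.02*(132/0.01545)*(0.165034^2/(2*9.81)) = 0.08402 m
Therefore the lateral friction head loss = 0.08402 m.


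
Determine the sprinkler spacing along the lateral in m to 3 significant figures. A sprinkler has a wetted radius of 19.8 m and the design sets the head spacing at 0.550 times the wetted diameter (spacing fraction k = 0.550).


Approach: apply the sprinkler spacing rule (spacing as a fraction of wetted diameter), S = k*(2*R).
S = 0.550 * (2 * 19.8) = 21.8 m
Therefore the sprinkler spacing along the lateral = 21.8 m.


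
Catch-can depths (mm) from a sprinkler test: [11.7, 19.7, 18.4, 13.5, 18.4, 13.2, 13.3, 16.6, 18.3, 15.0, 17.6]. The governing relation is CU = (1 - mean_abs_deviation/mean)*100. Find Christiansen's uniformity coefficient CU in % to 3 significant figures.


mean = 15.973 mm
mean |d_i - mean| = 2.3934 mm
CU = (1 - 2.3934/15.973)*100 = 85.0 %
Therefore Christiansen's uniformity coefficient CU = 85.0 %.


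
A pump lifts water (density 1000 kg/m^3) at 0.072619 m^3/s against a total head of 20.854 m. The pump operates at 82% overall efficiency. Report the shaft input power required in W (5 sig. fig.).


Approach: apply hydraulic power then efficiency conversion, P = rho*g*Q*H; P_in = P/eta.
Step 1 — hydraulic power (P = rho*g*Q*H):
  P = 1000 * 9.81 * 0.072619 * 20.854 = 14856.23 W
Step 2 — input power: P_in = P/eta = 14856.23 / 0.82 = 18117 W
Therefore the shaft input power required = 18117 W.


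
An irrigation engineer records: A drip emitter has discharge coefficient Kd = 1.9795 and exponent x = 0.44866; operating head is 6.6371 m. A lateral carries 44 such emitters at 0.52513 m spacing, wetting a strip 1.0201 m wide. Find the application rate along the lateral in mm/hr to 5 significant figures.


Approach: apply the emitter equation with a lateral mass balance, q = Kd*h^x; Q = n*q; rate = Q/(n*spacing*width).
Step 1 — single emitter flow (q = Kd*h^x):
  q = 1.9795 * 6.6371^0.44866 = 4.627478 L/hr
Step 2 — total lateral flow: Q = 44 * 4.627478 = 203.6090 L/hr
Step 3 — wetted area: A = 44 * 0.52513 * 1.0201 = 23.57014 m^2
Step 4 — application rate: Q/A = 203.6090/23.57014 = 8.6384 mm/hr
Therefore the application rate along the lateral = 8.6384 mm/hr.


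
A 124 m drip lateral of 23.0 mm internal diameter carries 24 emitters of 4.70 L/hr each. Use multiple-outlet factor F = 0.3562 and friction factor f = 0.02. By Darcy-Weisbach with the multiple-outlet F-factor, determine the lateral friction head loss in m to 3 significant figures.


Approach: apply Darcy-Weisbach with the multiple-outlet F-factor, Q = n*q/(3600*1000) m^3/s; v = Q/A; hf = F*f*(L/D)*(v^2/(2g)).
Q = 24*4.70/(3600*1000) = 3.1333e-05 m^3/s
A = pi*(23.0e-3/2)^2 = 4.1548e-04 m^2, so v = Q/A = 0.075416 m/s
hf = 0.3562*0.02*(124/0.0230)*(0.075416^2/(2*9.81)) = 0.0111 m
Therefore the lateral friction head loss = 0.0111 m.


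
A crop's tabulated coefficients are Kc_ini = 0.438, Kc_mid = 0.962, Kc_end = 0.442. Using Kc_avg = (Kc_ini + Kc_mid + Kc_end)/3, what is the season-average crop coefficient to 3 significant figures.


Kc_avg = (0.438 + 0.962 + 0.442)/3 = 0.614
Therefore the season-average crop coefficient = 0.614.


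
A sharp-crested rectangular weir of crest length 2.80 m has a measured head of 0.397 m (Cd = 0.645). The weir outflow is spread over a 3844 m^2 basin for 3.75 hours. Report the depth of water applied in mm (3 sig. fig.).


Approach: apply the rectangular weir equation with a volume-to-depth conversion, Q = (2/3)*Cd*L*sqrt(2g)*H^1.5; d = Q*t/A * 1000.
Step 1 — weir discharge:
  Q = (2/3)*0.645*2.80*sqrt(2*9.81)*0.397^1.5 = 1.3340 m^3/s
Step 2 — volume: V = 1.3340 * 3.75*3600 = 18009 m^3
Step 3 — depth: d = V/A * 1000 = 18009/3844 * 1000 = 4690 mm
Therefore the depth of water applied = 4690 mm.


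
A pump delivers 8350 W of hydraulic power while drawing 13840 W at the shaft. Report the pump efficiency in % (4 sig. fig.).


Approach: apply the efficiency ratio, eta = (P_out/P_in)*100.
eta = (8350 / 13840) * 100 = 60.33 %
Therefore the pump efficiency = 60.33 %.


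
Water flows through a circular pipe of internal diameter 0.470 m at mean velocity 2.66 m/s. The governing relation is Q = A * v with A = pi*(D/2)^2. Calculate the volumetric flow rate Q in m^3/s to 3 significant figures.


A = pi*(0.470/2)^2 = 0.17349 m^2
Q = 0.17349 * 2.66 = 0.461 m^3/s
Therefore the volumetric flow rate Q = 0.461 m^3/s.


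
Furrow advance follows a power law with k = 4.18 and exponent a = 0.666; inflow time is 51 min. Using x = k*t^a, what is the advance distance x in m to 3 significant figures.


x = 4.18 * 51^0.666 = 57.3 m
Therefore the advance distance x = 57.3 m.


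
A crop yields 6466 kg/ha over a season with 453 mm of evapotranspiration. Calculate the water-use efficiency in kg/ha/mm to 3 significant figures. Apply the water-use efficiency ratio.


Approach: apply the water-use efficiency ratio, WUE = yield/ET.
WUE = 6466 / 453 = 14.3 kg/ha/mm
Therefore the water-use efficiency = 14.3 kg/ha/mm.


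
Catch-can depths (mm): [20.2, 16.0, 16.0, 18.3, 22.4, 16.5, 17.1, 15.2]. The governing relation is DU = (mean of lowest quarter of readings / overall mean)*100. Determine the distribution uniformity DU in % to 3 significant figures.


sorted lowest 2 of 8: [15.2, 16.0] -> mean = 15.600 mm
overall mean = 17.712 mm
DU = (15.600/17.712)*100 = 88.1 %
Therefore the distribution uniformity DU = 88.1 %.


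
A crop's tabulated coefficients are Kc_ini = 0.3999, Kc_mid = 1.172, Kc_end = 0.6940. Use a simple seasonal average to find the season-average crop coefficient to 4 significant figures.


Approach: apply a simple seasonal average, Kc_avg = (Kc_ini + Kc_mid + Kc_end)/3.
Kc_avg = (0.3999 + 1.172 + 0.6940)/3 = 0.7553
Therefore the season-average crop coefficient = 0.7553.


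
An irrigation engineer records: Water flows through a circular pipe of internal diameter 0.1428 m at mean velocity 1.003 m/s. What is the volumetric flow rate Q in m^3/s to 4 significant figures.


Approach: apply the continuity equation for pipe flow, Q = A * v with A = pi*(D/2)^2.
A = pi*(0.1428/2)^2 = 0.0160157 m^2
Q = 0.0160157 * 1.003 = 0.01606 m^3/s
Therefore the volumetric flow rate Q = 0.01606 m^3/s.


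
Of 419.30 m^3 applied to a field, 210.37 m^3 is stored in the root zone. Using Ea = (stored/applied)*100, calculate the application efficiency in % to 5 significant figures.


Ea = (210.37/419.30)*100 = 50.172 %
Therefore the application efficiency = 50.172 %.


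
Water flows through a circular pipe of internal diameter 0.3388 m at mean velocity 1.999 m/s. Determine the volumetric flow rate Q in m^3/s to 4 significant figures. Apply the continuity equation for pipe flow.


Approach: apply the continuity equation for pipe flow, Q = A * v with A = pi*(D/2)^2.
A = pi*(0.3388/2)^2 = 0.0901523 m^2
Q = 0.0901523 * 1.999 = 0.1802 m^3/s
Therefore the volumetric flow rate Q = 0.1802 m^3/s.


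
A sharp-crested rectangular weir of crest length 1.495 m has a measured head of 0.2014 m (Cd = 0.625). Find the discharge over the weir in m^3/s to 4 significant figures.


Approach: apply the rectangular weir equation, Q = (2/3)*Cd*L*sqrt(2g)*H^1.5.
Q = (2/3)*0.625*1.495*sqrt(2*9.81)*0.2014^1.5 = 0.2494 m^3/s
Therefore the discharge over the weir = 0.2494 m^3/s.


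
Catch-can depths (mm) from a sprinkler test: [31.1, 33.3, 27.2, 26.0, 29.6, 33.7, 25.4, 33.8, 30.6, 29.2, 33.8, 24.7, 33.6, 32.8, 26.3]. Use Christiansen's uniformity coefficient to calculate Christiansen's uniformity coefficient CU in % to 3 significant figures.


Approach: apply Christiansen's uniformity coefficient, CU = (1 - mean_abs_deviation/mean)*100.
mean = 30.073 mm
mean |d_i - mean| = 2.9484 mm
CU = (1 - 2.9484/30.073)*100 = 90.2 %
Therefore Christiansen's uniformity coefficient CU = 90.2 %.


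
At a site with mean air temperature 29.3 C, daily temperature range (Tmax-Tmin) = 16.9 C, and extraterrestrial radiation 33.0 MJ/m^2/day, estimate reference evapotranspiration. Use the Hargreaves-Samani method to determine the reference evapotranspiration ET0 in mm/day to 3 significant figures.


Approach: apply the Hargreaves-Samani method, ET0 = 0.0023*(Tmean+17.8)*sqrt(Tmax-Tmin)*0.408*Ra.
ET0 = 0.0023*(29.3+17.8)*sqrt(16.9)*0.408*33.0 = 6.00 mm/day
Therefore the reference evapotranspiration ET0 = 6.00 mm/day.


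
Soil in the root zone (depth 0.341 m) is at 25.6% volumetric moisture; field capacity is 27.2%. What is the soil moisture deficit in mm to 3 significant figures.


Approach: apply the soil moisture deficit relation, SMD = (FC - theta)/100 * depth * 1000.
SMD = (27.2 - 25.6)/100 * 0.341 * 1000 = 5.46 mm
Therefore the soil moisture deficit = 5.46 mm.


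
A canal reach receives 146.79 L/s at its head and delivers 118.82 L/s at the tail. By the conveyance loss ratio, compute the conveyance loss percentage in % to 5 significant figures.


Approach: apply the conveyance loss ratio, loss% = ((Q_head - Q_tail)/Q_head)*100.
loss = ((146.79 - 118.82)/146.79)*100 = 19.054 %
Therefore the conveyance loss percentage = 19.054 %.


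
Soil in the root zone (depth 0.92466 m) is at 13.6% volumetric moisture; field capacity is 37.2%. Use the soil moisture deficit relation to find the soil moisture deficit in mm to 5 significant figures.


Approach: apply the soil moisture deficit relation, SMD = (FC - theta)/100 * depth * 1000.
SMD = (37.2 - 13.6)/100 * 0.92466 * 1000 = 218.22 mm
Therefore the soil moisture deficit = 218.22 mm.


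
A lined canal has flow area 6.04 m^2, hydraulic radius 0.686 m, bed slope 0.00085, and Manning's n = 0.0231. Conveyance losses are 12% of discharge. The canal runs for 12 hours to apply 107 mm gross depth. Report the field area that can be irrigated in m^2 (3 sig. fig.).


Approach: apply Manning's equation with a conveyance and depth budget, Q = (1/n)*A*R^(2/3)*S^(1/2); Q_field = Q*(1-loss); Area = Q_field*t/(d/1000).
Step 1 — canal discharge (Manning's equation):
  Q = (1/0.0231) * 6.04 * 0.686^(2/3) * 0.00085^(1/2) = 5.9295 m^3/s
Step 2 — delivered flow: Q_field = 5.9295*(1 - 12/100) = 5.2179 m^3/s
Step 3 — volume delivered: V = 5.2179 * 12*3600 = 225420 m^3
Step 4 — area served: A = V / (depth/1000) = 225420 / 0.107 = 2110000 m^2
Therefore the field area that can be irrigated = 2110000 m^2.


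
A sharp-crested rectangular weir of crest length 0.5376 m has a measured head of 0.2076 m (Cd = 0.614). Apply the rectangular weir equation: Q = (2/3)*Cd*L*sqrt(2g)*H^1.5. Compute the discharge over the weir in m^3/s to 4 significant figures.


Q = (2/3)*0.614*0.5376*sqrt(2*9.81)*0.2076^1.5 = 0.09220 m^3/s
Therefore the discharge over the weir = 0.09220 m^3/s.


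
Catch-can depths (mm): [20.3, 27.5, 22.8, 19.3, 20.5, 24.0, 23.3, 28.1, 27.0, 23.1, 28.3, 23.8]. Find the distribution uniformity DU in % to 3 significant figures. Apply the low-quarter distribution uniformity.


Approach: apply the low-quarter distribution uniformity, DU = (mean of lowest quarter of readings / overall mean)*100.
sorted lowest 3 of 12: [19.3, 20.3, 20.5] -> mean = 20.033 mm
overall mean = 24.000 mm
DU = (20.033/24.000)*100 = 83.5 %
Therefore the distribution uniformity DU = 83.5 %.


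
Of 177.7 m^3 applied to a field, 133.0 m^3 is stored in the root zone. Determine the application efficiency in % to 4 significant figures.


Approach: apply the application efficiency ratio, Ea = (stored/applied)*100.
Ea = (133.0/177.7)*100 = 74.85 %
Therefore the application efficiency = 74.85 %.


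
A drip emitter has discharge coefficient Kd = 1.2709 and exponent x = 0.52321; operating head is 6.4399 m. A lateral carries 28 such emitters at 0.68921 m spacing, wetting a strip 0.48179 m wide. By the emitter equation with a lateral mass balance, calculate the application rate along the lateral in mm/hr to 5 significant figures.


Approach: apply the emitter equation with a lateral mass balance, q = Kd*h^x; Q = n*q; rate = Q/(n*spacing*width).
Step 1 — single emitter flow (q = Kd*h^x):
  q = 1.2709 * 6.4399^0.52321 = 3.367635 L/hr
Step 2 — total lateral flow: Q = 28 * 3.367635 = 94.29378 L/hr
Step 3 — wetted area: A = 28 * 0.68921 * 0.48179 = 9.297526 m^2
Step 4 — application rate: Q/A = 94.29378/9.297526 = 10.142 mm/hr
Therefore the application rate along the lateral = 10.142 mm/hr.


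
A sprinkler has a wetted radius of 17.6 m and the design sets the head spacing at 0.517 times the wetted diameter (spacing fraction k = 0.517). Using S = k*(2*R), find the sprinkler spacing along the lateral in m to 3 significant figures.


S = 0.517 * (2 * 17.6) = 18.2 m
Therefore the sprinkler spacing along the lateral = 18.2 m.


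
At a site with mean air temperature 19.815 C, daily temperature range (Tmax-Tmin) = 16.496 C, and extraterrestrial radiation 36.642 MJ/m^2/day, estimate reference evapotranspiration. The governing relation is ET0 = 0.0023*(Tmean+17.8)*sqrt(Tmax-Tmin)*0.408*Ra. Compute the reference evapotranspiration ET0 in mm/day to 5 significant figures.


ET0 = 0.0023*(19.815+17.8)*sqrt(16.496)*0.408*36.642 = 5.2531 mm/day
Therefore the reference evapotranspiration ET0 = 5.2531 mm/day.


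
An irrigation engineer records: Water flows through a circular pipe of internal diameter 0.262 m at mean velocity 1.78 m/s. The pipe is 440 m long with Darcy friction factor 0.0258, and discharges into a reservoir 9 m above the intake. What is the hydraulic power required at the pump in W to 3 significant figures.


Approach: apply continuity + Darcy-Weisbach + hydraulic power, Q = A*v; hf = f*(L/D)*(v^2/(2g)); H = static + hf; P = rho*g*Q*H.
Step 1 — flow rate (continuity, Q = A*v):
  A = pi*(0.262/2)^2 = 0.053913 m^2
  Q = 0.053913 * 1.78 = 0.095965 m^3/s
Step 2 — friction head loss (Darcy-Weisbach):
  hf = 0.0258 * (440/0.262) * (1.78^2 / (2*9.81))
  hf = 6.9970 m
Step 3 — total head: H = 9 + 6.9970 = 15.997 m
Step 4 — hydraulic power (P = rho*g*Q*H):
  P = 1000 * 9.81 * 0.095965 * 15.997 = 15100 W
Therefore the hydraulic power required at the pump = 15100 W.


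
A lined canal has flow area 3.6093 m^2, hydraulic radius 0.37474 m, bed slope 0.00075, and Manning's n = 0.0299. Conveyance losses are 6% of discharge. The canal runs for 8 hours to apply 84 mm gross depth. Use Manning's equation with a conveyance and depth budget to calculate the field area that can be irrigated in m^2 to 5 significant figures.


Approach: apply Manning's equation with a conveyance and depth budget, Q = (1/n)*A*R^(2/3)*S^(1/2); Q_field = Q*(1-loss); Area = Q_field*t/(d/1000).
Step 1 — canal discharge (Manning's equation):
  Q = (1/0.0299) * 3.6093 * 0.37474^(2/3) * 0.00075^(1/2) = 1.718314 m^3/s
Step 2 — delivered flow: Q_field = 1.718314*(1 - 6/100) = 1.615215 m^3/s
Step 3 — volume delivered: V = 1.615215 * 8*3600 = 46518.19 m^3
Step 4 — area served: A = V / (depth/1000) = 46518.19 / 0.084 = 553790 m^2
Therefore the field area that can be irrigated = 553790 m^2.


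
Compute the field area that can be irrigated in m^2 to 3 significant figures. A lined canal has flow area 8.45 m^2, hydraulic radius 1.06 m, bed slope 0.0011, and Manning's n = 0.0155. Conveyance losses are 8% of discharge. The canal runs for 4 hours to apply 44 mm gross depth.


Approach: apply Manning's equation with a conveyance and depth budget, Q = (1/n)*A*R^(2/3)*S^(1/2); Q_field = Q*(1-loss); Area = Q_field*t/(d/1000).
Step 1 — canal discharge (Manning's equation):
  Q = (1/0.0155) * 8.45 * 1.06^(2/3) * 0.0011^(1/2) = 18.797 m^3/s
Step 2 — delivered flow: Q_field = 18.797*(1 - 8/100) = 17.293 m^3/s
Step 3 — volume delivered: V = 17.293 * 4*3600 = 249020 m^3
Step 4 — area served: A = V / (depth/1000) = 249020 / 0.044 = 5660000 m^2
Therefore the field area that can be irrigated = 5660000 m^2.


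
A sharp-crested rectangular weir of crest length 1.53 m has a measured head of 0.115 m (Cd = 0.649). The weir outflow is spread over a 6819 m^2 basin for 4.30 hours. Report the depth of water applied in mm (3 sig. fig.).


Approach: apply the rectangular weir equation with a volume-to-depth conversion, Q = (2/3)*Cd*L*sqrt(2g)*H^1.5; d = Q*t/A * 1000.
Step 1 — weir discharge:
  Q = (2/3)*0.649*1.53*sqrt(2*9.81)*0.115^1.5 = 0.11435 m^3/s
Step 2 — volume: V = 0.11435 * 4.30*3600 = 1770.2 m^3
Step 3 — depth: d = V/A * 1000 = 1770.2/6819 * 1000 = 260 mm
Therefore the depth of water applied = 260 mm.


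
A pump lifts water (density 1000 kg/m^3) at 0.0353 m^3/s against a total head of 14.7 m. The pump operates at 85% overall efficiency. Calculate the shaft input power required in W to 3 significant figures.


Approach: apply hydraulic power then efficiency conversion, P = rho*g*Q*H; P_in = P/eta.
Step 1 — hydraulic power (P = rho*g*Q*H):
  P = 1000 * 9.81 * 0.0353 * 14.7 = 5090.5 W
Step 2 — input power: P_in = P/eta = 5090.5 / 0.85 = 5990 W
Therefore the shaft input power required = 5990 W.


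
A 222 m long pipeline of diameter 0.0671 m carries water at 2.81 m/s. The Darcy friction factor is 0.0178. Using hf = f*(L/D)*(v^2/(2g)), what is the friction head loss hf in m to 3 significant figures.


hf = 0.0178 * (222/0.0671) * (2.81^2 / (2*9.81))
hf = 23.7 m
Therefore the friction head loss hf = 23.7 m.


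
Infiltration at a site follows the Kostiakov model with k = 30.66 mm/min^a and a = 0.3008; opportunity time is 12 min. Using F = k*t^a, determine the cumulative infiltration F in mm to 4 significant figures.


F = 30.66 * 12^0.3008 = 64.74 mm
Therefore the cumulative infiltration F = 64.74 mm.


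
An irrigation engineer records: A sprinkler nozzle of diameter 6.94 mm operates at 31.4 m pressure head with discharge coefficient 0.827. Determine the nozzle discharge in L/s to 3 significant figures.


Approach: apply the orifice equation, Q = Cd*A*sqrt(2*g*h), A = pi*(d/2)^2.
A = pi*(6.94e-3/2)^2 = 3.7828e-05 m^2
Q = 0.827 * 3.7828e-05 * sqrt(2*9.81*31.4) * 1000 = 0.776 L/s
Therefore the nozzle discharge = 0.776 L/s.


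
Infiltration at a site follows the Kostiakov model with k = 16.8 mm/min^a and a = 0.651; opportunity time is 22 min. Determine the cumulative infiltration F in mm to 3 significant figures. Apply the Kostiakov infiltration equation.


Approach: apply the Kostiakov infiltration equation, F = k*t^a.
F = 16.8 * 22^0.651 = 126 mm
Therefore the cumulative infiltration F = 126 mm.


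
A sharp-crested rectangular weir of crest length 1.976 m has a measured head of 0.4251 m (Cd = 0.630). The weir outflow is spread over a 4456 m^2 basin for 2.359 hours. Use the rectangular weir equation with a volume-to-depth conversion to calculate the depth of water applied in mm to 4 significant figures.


Approach: apply the rectangular weir equation with a volume-to-depth conversion, Q = (2/3)*Cd*L*sqrt(2g)*H^1.5; d = Q*t/A * 1000.
Step 1 — weir discharge:
  Q = (2/3)*0.630*1.976*sqrt(2*9.81)*0.4251^1.5 = 1.01888 m^3/s
Step 2 — volume: V = 1.01888 * 2.359*3600 = 8652.72 m^3
Step 3 — depth: d = V/A * 1000 = 8652.72/4456 * 1000 = 1942 mm
Therefore the depth of water applied = 1942 mm.


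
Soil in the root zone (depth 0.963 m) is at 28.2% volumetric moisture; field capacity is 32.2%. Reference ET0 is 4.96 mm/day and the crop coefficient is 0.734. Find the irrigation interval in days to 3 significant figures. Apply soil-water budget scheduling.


Approach: apply soil-water budget scheduling, SMD = (FC-theta)/100*depth*1000; ETc = ET0*Kc; interval = SMD/ETc.
Step 1 — soil moisture deficit:
  SMD = (32.2 - 28.2)/100 * 0.963 * 1000 = 38.520 mm
Step 2 — daily crop ET (ETc = ET0*Kc):
  ETc = 4.96 * 0.734 = 3.6406 mm/day
Step 3 — irrigation interval (SMD/ETc):
  interval = 38.520 / 3.6406 = 10.6 days
Therefore the irrigation interval = 10.6 days.


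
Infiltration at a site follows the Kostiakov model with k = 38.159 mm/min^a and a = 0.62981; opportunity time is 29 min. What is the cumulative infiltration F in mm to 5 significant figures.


Approach: apply the Kostiakov infiltration equation, F = k*t^a.
F = 38.159 * 29^0.62981 = 318.15 mm
Therefore the cumulative infiltration F = 318.15 mm.


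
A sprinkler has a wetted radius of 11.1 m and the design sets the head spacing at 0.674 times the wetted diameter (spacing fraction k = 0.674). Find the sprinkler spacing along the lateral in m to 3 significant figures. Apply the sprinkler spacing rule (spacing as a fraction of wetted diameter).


Approach: apply the sprinkler spacing rule (spacing as a fraction of wetted diameter), S = k*(2*R).
S = 0.674 * (2 * 11.1) = 15.0 m
Therefore the sprinkler spacing along the lateral = 15.0 m.


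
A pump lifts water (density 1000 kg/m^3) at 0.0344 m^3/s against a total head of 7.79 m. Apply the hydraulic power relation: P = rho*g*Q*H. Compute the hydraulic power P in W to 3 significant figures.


P = 1000 * 9.81 * 0.0344 * 7.79 = 2630 W
Therefore the hydraulic power P = 2630 W.


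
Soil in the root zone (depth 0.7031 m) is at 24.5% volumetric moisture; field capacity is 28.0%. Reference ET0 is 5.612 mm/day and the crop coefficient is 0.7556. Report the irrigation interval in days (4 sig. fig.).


Approach: apply soil-water budget scheduling, SMD = (FC-theta)/100*depth*1000; ETc = ET0*Kc; interval = SMD/ETc.
Step 1 — soil moisture deficit:
  SMD = (28.0 - 24.5)/100 * 0.7031 * 1000 = 24.6085 mm
Step 2 — daily crop ET (ETc = ET0*Kc):
  ETc = 5.612 * 0.7556 = 4.24043 mm/day
Step 3 — irrigation interval (SMD/ETc):
  interval = 24.6085 / 4.24043 = 5.803 days
Therefore the irrigation interval = 5.803 days.


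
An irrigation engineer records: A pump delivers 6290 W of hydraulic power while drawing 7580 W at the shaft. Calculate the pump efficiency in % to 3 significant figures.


Approach: apply the efficiency ratio, eta = (P_out/P_in)*100.
eta = (6290 / 7580) * 100 = 83.0 %
Therefore the pump efficiency = 83.0 %.


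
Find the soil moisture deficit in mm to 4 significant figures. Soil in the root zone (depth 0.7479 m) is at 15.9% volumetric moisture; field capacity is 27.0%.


Approach: apply the soil moisture deficit relation, SMD = (FC - theta)/100 * depth * 1000.
SMD = (27.0 - 15.9)/100 * 0.7479 * 1000 = 83.02 mm
Therefore the soil moisture deficit = 83.02 mm.


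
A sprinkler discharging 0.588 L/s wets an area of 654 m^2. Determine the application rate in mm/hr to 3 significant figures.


Approach: apply the application rate relation, rate = (Q/A)*3600.
rate = (0.588 / 654) * 3600 = 3.24 mm/hr
Therefore the application rate = 3.24 mm/hr.


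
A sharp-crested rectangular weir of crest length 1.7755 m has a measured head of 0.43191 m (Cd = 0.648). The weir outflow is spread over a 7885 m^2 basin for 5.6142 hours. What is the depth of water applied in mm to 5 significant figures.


Approach: apply the rectangular weir equation with a volume-to-depth conversion, Q = (2/3)*Cd*L*sqrt(2g)*H^1.5; d = Q*t/A * 1000.
Step 1 — weir discharge:
  Q = (2/3)*0.648*1.7755*sqrt(2*9.81)*0.43191^1.5 = 0.9643703 m^3/s
Step 2 — volume: V = 0.9643703 * 5.6142*3600 = 19491.00 m^3
Step 3 — depth: d = V/A * 1000 = 19491.00/7885 * 1000 = 2471.9 mm
Therefore the depth of water applied = 2471.9 mm.


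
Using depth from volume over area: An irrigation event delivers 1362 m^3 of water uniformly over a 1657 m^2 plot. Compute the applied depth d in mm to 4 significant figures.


Approach: apply depth from volume over area, d = (V/A)*1000.
d = (1362 / 1657) * 1000 = 822.0 mm
Therefore the applied depth d = 822.0 mm.


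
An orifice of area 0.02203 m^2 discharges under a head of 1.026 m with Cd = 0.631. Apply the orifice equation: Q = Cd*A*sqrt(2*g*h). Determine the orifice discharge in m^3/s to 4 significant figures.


Q = 0.631 * 0.02203 * sqrt(2*9.81*1.026) = 0.06237 m^3/s
Therefore the orifice discharge = 0.06237 m^3/s.


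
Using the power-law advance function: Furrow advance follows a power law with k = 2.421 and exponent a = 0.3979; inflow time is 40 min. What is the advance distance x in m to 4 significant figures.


Approach: apply the power-law advance function, x = k*t^a.
x = 2.421 * 40^0.3979 = 10.51 m
Therefore the advance distance x = 10.51 m.


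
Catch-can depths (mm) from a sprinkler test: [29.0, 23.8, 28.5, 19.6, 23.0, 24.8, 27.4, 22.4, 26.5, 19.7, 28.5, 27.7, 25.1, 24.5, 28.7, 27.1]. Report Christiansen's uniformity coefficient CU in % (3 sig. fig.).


Approach: apply Christiansen's uniformity coefficient, CU = (1 - mean_abs_deviation/mean)*100.
mean = 25.394 mm
mean |d_i - mean| = 2.5312 mm
CU = (1 - 2.5312/25.394)*100 = 90.0 %
Therefore Christiansen's uniformity coefficient CU = 90.0 %.


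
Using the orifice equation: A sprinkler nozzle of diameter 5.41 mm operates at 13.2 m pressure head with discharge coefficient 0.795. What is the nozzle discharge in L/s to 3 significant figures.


Approach: apply the orifice equation, Q = Cd*A*sqrt(2*g*h), A = pi*(d/2)^2.
A = pi*(5.41e-3/2)^2 = 2.2987e-05 m^2
Q = 0.795 * 2.2987e-05 * sqrt(2*9.81*13.2) * 1000 = 0.294 L/s
Therefore the nozzle discharge = 0.294 L/s.
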